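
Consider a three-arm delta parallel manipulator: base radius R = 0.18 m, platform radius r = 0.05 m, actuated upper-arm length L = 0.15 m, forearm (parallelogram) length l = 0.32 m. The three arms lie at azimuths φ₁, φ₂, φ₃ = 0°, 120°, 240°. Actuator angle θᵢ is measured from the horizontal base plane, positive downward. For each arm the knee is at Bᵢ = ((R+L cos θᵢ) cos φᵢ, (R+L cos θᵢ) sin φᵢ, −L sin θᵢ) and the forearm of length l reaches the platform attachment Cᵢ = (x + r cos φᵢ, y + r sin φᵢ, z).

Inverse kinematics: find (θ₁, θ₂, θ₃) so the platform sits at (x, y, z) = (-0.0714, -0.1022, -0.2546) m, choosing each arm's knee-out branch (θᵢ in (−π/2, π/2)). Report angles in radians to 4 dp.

rotate P by −φ1: (-0.0714, -0.1022, -0.2546)
  A cos θ + B sin θ = C:  0.2014·cos θ + -0.2546·sin θ = -0.1198
  γ=atan2(-0.2546,0.2014)=-0.9015;  ψ=arccos(-0.3689)=1.9486;  θ1=γ+ψ≈1.0471
φ2=120.0° → target in arm frame (-0.0528, 0.1129)
  A cos θ + B sin θ = C:  0.1828·cos θ + -0.2546·sin θ = -0.1036
  √(A²+B²)=0.3134;  θ2 = -0.9481+1.9078 ≈ 0.9597
rotate P by −φ3: (0.1242, -0.0107, -0.2546)
  A=0.0058, B=-0.2546, C=(l²−L²−A²−y'²−z²)/(2L)=0.0498
  γ=atan2(-0.2546,0.0058)=-1.5481;  ψ=arccos(0.1954)=1.3741;  θ3=γ+ψ≈-0.1739

θ₁ = 1.0471, θ₂ = 0.9597, θ₃ = -0.1739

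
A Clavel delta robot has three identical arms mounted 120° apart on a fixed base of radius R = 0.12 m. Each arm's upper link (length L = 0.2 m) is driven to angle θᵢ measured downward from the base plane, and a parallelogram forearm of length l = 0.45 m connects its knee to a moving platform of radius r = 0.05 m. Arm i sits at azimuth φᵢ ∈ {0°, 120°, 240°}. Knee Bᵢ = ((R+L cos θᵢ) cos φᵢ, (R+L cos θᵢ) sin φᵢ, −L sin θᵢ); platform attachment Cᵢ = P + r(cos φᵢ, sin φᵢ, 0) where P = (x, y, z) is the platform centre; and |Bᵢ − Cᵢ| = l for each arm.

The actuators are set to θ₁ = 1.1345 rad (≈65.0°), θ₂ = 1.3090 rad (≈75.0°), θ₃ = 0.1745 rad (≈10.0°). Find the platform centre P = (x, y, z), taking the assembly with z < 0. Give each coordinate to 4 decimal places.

(-0.0800, -0.2396, -0.4815)

O1 = (0.1545·cos0.0°, 0.1545·sin0.0°, -0.1813) = (0.1545, 0.0000, -0.1813)
arm 2 at φ=120.0°: e+L cos θ2 = 0.1218;  O2 = (-0.0609, 0.1055, -0.1932)
O3 = (0.2670·cos240.0°, 0.2670·sin240.0°, -0.0347) = (-0.1335, -0.2312, -0.0347)
subtract pairs → two planes through P
[-0.4308 0.2109 -0.0238]·P = -0.0046;  [-0.5760 -0.4624 0.2931]·P = 0.0157
det = 0.3207;  x = -0.0037+0.1584z,  y = -0.0294+0.4366z
sphere 1 gives Az²+Bz+C=0 with A=1.2157, B=0.2867, C=-0.1437;  B²−4AC=0.7811;  roots -0.4815, 0.2456;  negative root z = -0.4815
x = -0.0800, y = -0.2396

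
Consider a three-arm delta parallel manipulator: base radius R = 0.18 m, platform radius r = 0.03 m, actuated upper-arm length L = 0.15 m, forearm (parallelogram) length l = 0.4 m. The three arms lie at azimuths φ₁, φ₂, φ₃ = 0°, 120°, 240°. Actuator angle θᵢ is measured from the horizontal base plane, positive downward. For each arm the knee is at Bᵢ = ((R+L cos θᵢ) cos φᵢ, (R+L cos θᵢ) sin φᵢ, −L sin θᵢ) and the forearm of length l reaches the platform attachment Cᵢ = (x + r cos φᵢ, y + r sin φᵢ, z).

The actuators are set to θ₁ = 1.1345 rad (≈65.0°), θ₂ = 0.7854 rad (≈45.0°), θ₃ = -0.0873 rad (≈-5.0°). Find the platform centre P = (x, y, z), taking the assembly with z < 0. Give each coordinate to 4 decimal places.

φ1=0.0°: virtual centre (0.2134, 0.0000, -0.1359), radius l
arm 2 at φ=120.0°: e+L cos θ2 = 0.2561;  S2 = (-0.1280, 0.2218, -0.1061)
S3 = (0.2994·cos240.0°, 0.2994·sin240.0°, 0.0131) = (-0.1497, -0.2593, 0.0131)
subtract pairs → two planes through P
linear system: -0.6828x+0.4435y = 0.0128−0.0598z; -0.7262x+-0.5186y = 0.0258−0.2981z
det = 0.6762;  x = -0.0267+0.2413z,  y = -0.0123+0.2368z
into |P−S₁|² = l²: 1.1143z² + 0.1502z + -0.0837 = 0;  Δ = 0.3956;  z = -0.3496 or 0.2149 → z<0 root = -0.3496
x = -0.1111, y = -0.0951

(-0.1111, -0.0951, -0.3496)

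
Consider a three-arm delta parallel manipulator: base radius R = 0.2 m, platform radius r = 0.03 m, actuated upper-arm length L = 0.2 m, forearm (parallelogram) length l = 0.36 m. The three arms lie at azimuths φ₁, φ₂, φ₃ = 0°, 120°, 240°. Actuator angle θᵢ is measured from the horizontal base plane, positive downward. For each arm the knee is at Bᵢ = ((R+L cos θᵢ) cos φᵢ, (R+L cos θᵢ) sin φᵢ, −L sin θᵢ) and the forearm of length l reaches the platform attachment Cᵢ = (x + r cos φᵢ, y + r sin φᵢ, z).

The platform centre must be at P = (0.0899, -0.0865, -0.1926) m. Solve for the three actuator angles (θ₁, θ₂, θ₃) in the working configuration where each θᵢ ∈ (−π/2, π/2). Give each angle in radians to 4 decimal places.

θ₁ = -0.0869, θ₂ = 1.2215, θ₃ = 0.4361

φ1=0.0° → target in arm frame (0.0899, -0.0865)
  e−x'=0.0801;  (l²−L²−(e−x')²−y'²−z²)/2L = 0.0965
  √(A²+B²)=0.2086;  θ1 = -1.1767+1.0897 ≈ -0.0869
arm 2 (φ=120.0°): x'=-0.1199, y'=-0.0346
  A cos θ + B sin θ = C:  0.2899·cos θ + -0.1926·sin θ = -0.0818
  γ=atan2(-0.1926,0.2899)=-0.5865;  ψ=arccos(-0.2350)=1.8080;  θ2=γ+ψ≈1.2215
rotate P by −φ3: (0.0300, 0.1211, -0.1926)
  e−x'=0.1400;  (l²−L²−(e−x')²−y'²−z²)/2L = 0.0456
  γ=atan2(-0.1926,0.1400)=-0.9421;  ψ=arccos(0.1914)=1.3782;  θ3=γ+ψ≈0.4361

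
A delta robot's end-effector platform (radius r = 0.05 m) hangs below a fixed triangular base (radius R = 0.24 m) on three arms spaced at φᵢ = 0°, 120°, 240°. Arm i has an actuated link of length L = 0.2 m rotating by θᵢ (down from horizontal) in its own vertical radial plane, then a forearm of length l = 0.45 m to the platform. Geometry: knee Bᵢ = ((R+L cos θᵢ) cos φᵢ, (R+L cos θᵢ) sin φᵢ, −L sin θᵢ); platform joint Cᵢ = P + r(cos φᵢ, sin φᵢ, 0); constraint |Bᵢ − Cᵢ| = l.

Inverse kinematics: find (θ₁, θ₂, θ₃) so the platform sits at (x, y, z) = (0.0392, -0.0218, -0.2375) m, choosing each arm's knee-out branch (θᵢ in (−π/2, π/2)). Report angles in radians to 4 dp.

arm 1 (φ=0.0°): x'=0.0392, y'=-0.0218
  A=0.1508, B=-0.2375, C=(l²−L²−A²−y'²−z²)/(2L)=0.2072
  γ=atan2(-0.2375,0.1508)=-1.0051;  ψ=arccos(0.7365)=0.7429;  θ1=γ+ψ≈-0.2621
rotate P by −φ2: (-0.0385, -0.0230, -0.2375)
  A cos θ + B sin θ = C:  0.2285·cos θ + -0.2375·sin θ = 0.1334
  θ2 = atan2(B,A) + arccos(C/0.3296) = 0.3493
φ3=240.0° → target in arm frame (-0.0007, 0.0448)
  A=0.1907, B=-0.2375, C=(l²−L²−A²−y'²−z²)/(2L)=0.1693
  θ3 = atan2(B,A) + arccos(C/0.3046) = 0.0874

θ₁ = -0.2621, θ₂ = 0.3493, θ₃ = 0.0874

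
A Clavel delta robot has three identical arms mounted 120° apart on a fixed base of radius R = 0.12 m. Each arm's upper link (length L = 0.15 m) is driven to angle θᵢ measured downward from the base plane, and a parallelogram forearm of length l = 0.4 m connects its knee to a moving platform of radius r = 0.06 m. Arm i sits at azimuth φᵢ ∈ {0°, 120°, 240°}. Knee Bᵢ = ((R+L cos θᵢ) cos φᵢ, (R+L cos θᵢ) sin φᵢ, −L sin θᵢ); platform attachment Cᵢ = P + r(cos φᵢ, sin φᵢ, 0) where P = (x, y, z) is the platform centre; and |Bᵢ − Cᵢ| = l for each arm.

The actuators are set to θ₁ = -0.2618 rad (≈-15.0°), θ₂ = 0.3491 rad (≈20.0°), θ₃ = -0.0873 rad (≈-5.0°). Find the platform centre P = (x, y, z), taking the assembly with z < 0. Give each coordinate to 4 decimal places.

(0.0628, -0.0620, -0.3299)

arm 1 at φ=0.0°: ρ1 = 0.2049;  S1 = (0.2049, 0.0000, 0.0388)
arm 2 at φ=120.0°: ρ2 = 0.2010;  S2 = (-0.1005, 0.1740, -0.0513)
arm 3 at φ=240.0°: ρ3 = 0.2094;  S3 = (-0.1047, -0.1814, 0.0131)
|S₂|²−|S₁|² = -0.0005;  |S₃|²−|S₁|² = 0.0005
linear system: -0.6107x+0.3481y = -0.0005−-0.1803z; -0.6192x+-0.3627y = 0.0005−-0.0515z
Cramer: x(z) = 0.0000-0.1906z;  y(z) = -0.0014+0.1834z
quadratic in z: (1.0700)z²+(0.0000)z+(-0.1165)=0, √Δ=0.7061 → z ∈ {-0.3299, 0.3300}; z = -0.3299 (taking z<0)
x = 0.0628, y = -0.0620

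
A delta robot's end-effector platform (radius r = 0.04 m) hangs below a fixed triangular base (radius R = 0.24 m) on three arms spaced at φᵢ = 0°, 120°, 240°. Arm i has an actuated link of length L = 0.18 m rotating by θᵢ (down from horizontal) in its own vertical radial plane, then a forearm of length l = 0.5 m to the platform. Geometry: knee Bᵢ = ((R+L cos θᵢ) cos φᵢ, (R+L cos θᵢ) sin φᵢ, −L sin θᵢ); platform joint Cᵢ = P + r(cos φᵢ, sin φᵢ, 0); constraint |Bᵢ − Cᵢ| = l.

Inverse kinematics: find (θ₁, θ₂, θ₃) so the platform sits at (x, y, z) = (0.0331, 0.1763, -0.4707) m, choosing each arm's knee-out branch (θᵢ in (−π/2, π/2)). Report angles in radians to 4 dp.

arm 1 (φ=0.0°): x'=0.0331, y'=0.1763
  e−x'=0.1669;  (l²−L²−(e−x')²−y'²−z²)/2L = -0.1747
  θ1 = atan2(B,A) + arccos(C/0.4994) = 0.6981
φ2=120.0° → target in arm frame (0.1361, -0.1168)
  A cos θ + B sin θ = C:  0.0639·cos θ + -0.4707·sin θ = -0.0602
  θ2 = atan2(B,A) + arccos(C/0.4750) = 0.2620
φ3=240.0° → target in arm frame (-0.1692, -0.0595)
  A cos θ + B sin θ = C:  0.3692·cos θ + -0.4707·sin θ = -0.3995
  √(A²+B²)=0.5982;  θ3 = -0.9056+2.3021 ≈ 1.3965

θ₁ = 0.6981, θ₂ = 0.2620, θ₃ = 1.3965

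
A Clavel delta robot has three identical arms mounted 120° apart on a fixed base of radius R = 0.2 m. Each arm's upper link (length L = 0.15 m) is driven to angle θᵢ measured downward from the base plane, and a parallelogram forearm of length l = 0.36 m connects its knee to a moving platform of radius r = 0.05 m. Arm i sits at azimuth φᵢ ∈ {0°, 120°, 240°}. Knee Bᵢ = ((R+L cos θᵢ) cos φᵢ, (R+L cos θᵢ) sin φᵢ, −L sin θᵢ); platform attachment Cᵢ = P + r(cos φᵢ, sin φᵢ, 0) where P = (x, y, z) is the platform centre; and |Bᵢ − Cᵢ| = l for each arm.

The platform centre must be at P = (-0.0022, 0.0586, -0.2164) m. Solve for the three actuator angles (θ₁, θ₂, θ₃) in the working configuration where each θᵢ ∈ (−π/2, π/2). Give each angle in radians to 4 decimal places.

θ₁ = 0.1748, θ₂ = -0.3493, θ₃ = 0.5233

arm 1 (φ=0.0°): x'=-0.0022, y'=0.0586
  A cos θ + B sin θ = C:  0.1522·cos θ + -0.2164·sin θ = 0.1122
  γ=atan2(-0.2164,0.1522)=-0.9578;  ψ=arccos(0.4242)=1.1327;  θ1=γ+ψ≈0.1748
rotate P by −φ2: (0.0518, -0.0274, -0.2164)
  e−x'=0.0982;  (l²−L²−(e−x')²−y'²−z²)/2L = 0.1663
  γ=atan2(-0.2164,0.0982)=-1.1450;  ψ=arccos(0.6998)=0.7957;  θ2=γ+ψ≈-0.3493
φ3=240.0° → target in arm frame (-0.0496, -0.0312)
  A cos θ + B sin θ = C:  0.1996·cos θ + -0.2164·sin θ = 0.0648
  γ=atan2(-0.2164,0.1996)=-0.8256;  ψ=arccos(0.2201)=1.3489;  θ3=γ+ψ≈0.5233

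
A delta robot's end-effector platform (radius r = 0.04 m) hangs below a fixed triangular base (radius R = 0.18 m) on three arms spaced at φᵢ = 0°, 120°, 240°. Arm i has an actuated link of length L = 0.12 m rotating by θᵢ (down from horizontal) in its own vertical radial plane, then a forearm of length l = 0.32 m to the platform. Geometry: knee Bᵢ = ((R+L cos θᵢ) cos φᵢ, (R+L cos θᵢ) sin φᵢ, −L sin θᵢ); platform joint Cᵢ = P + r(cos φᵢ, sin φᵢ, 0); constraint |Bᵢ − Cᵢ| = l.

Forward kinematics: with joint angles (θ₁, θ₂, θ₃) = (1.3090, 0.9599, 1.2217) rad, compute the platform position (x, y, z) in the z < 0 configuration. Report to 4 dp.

S1 = (0.1711·cos0.0°, 0.1711·sin0.0°, -0.1159) = (0.1711, 0.0000, -0.1159)
arm 2 at φ=120.0°: (R−r)+L cos θ2 = 0.2088;  S2 = (-0.1044, 0.1809, -0.0983)
φ3=240.0°: virtual centre (-0.0905, -0.1568, -0.1128), radius l
subtract pairs → two planes through P
plane₁₂: -0.5509x+0.3617y+0.0352z = 0.0106
Cramer: x(z) = -0.0120+0.0368z;  y(z) = 0.0110-0.0413z
sphere 1 gives Az²+Bz+C=0 with A=1.0031, B=0.2174, C=-0.0553;  B²−4AC=0.2694;  roots -0.3671, 0.1503;  negative root z = -0.3671
x = -0.0255, y = 0.0262

(-0.0255, 0.0262, -0.3671)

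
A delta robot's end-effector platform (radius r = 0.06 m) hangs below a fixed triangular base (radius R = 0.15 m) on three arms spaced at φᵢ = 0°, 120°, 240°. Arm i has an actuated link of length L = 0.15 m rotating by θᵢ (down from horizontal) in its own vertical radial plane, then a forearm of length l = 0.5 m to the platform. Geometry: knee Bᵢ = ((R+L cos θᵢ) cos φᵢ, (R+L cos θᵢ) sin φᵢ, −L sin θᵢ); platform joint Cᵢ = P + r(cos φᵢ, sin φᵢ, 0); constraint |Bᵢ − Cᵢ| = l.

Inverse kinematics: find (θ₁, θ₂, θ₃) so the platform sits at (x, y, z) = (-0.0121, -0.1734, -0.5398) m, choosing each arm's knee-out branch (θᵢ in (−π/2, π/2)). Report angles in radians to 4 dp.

rotate P by −φ1: (-0.0121, -0.1734, -0.5398)
  A=0.1021, B=-0.5398, C=(l²−L²−A²−y'²−z²)/(2L)=-0.3479
  γ=atan2(-0.5398,0.1021)=-1.3839;  ψ=arccos(-0.6333)=2.2566;  θ1=γ+ψ≈0.8728
rotate P by −φ2: (-0.1441, 0.0972, -0.5398)
  A=0.2341, B=-0.5398, C=(l²−L²−A²−y'²−z²)/(2L)=-0.4271
  θ2 = atan2(B,A) + arccos(C/0.5884) = 1.2216
φ3=240.0° → target in arm frame (0.1562, 0.0762)
  A=-0.0662, B=-0.5398, C=(l²−L²−A²−y'²−z²)/(2L)=-0.2469
  γ=atan2(-0.5398,-0.0662)=-1.6929;  ψ=arccos(-0.4540)=2.0421;  θ3=γ+ψ≈0.3492

θ₁ = 0.8728, θ₂ = 1.2216, θ₃ = 0.3492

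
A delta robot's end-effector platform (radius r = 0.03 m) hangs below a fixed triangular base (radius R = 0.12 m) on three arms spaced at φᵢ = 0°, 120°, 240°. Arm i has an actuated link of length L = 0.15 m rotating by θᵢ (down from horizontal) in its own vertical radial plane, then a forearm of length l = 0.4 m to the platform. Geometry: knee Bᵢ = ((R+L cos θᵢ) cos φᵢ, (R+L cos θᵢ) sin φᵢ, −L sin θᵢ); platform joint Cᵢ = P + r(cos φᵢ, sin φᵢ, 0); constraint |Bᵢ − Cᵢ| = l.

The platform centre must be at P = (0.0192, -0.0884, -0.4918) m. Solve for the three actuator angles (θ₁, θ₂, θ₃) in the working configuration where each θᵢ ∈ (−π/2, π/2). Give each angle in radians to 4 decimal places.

θ₁ = 1.0476, θ₂ = 1.3967, θ₃ = 0.8729

φ1=0.0° → target in arm frame (0.0192, -0.0884)
  A=0.0708, B=-0.4918, C=(l²−L²−A²−y'²−z²)/(2L)=-0.3906
  θ1 = atan2(B,A) + arccos(C/0.4969) = 1.0476
rotate P by −φ2: (-0.0862, 0.0276, -0.4918)
  A cos θ + B sin θ = C:  0.1762·cos θ + -0.4918·sin θ = -0.4539
  θ2 = atan2(B,A) + arccos(C/0.5224) = 1.3967
φ3=240.0° → target in arm frame (0.0670, 0.0608)
  e−x'=0.0230;  (l²−L²−(e−x')²−y'²−z²)/2L = -0.3620
  √(A²+B²)=0.4923;  θ3 = -1.5240+2.3968 ≈ 0.8729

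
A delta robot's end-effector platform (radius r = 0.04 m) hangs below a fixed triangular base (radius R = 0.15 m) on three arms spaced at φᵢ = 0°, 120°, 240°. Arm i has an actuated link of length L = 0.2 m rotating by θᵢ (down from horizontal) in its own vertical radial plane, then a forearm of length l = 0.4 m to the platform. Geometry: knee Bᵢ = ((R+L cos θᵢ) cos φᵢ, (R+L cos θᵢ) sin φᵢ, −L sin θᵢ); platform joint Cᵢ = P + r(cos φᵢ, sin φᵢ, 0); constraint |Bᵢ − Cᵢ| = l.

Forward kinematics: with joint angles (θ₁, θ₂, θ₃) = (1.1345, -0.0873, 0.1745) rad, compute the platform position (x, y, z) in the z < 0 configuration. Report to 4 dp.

(-0.1855, 0.0296, -0.3024)

S1 = (0.1945·cos0.0°, 0.1945·sin0.0°, -0.1813) = (0.1945, 0.0000, -0.1813)
arm 2 at φ=120.0°: ρ2 = 0.3092;  S2 = (-0.1546, 0.2678, 0.0174)
arm 3 at φ=240.0°: ρ3 = 0.3070;  S3 = (-0.1535, -0.2658, -0.0347)
|S₂|²−|S₁|² = 0.0252;  |S₃|²−|S₁|² = 0.0247
plane₁₂: -0.6983x+0.5356y+0.3974z = 0.0252
Cramer: x(z) = -0.0358+0.4950z;  y(z) = 0.0004-0.0967z
quadratic in z: (1.2543)z²+(0.1344)z+(-0.0741)=0, √Δ=0.6243 → z ∈ {-0.3024, 0.1953}; z = -0.3024 (taking z<0)
x = -0.1855, y = 0.0296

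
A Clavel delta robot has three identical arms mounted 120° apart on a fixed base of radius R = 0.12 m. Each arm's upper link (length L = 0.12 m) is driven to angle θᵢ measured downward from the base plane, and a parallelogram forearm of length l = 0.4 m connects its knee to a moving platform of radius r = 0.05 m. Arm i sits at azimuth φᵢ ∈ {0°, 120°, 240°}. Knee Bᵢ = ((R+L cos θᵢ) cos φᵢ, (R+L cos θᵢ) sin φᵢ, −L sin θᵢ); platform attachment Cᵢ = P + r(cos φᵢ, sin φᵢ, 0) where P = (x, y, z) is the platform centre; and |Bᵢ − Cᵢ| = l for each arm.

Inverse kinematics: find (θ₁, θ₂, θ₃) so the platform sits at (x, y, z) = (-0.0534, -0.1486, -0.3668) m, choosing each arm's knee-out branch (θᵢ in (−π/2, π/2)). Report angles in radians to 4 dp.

arm 1 (φ=0.0°): x'=-0.0534, y'=-0.1486
  e−x'=0.1234;  (l²−L²−(e−x')²−y'²−z²)/2L = -0.1094
  θ1 = atan2(B,A) + arccos(C/0.3870) = 0.6111
φ2=120.0° → target in arm frame (-0.1020, 0.1205)
  A=0.1720, B=-0.3668, C=(l²−L²−A²−y'²−z²)/(2L)=-0.1377
  θ2 = atan2(B,A) + arccos(C/0.4051) = 0.7853
rotate P by −φ3: (0.1554, 0.0281, -0.3668)
  e−x'=-0.0854;  (l²−L²−(e−x')²−y'²−z²)/2L = 0.0124
  θ3 = atan2(B,A) + arccos(C/0.3766) = -0.2617

θ₁ = 0.6111, θ₂ = 0.7853, θ₃ = -0.2617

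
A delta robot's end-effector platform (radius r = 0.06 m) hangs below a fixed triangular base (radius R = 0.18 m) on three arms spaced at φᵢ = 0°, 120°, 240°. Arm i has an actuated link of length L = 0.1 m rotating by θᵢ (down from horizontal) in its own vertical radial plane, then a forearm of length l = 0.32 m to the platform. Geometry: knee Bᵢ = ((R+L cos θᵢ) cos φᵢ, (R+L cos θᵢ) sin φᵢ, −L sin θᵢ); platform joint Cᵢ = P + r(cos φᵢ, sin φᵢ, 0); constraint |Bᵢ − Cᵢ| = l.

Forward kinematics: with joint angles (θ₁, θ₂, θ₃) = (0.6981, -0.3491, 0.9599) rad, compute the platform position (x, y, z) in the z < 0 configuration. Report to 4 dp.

φ1=0.0°: virtual centre (0.1966, 0.0000, -0.0643), radius l
arm 2 at φ=120.0°: (R−r)+L cos θ2 = 0.2140;  centre 2 = (-0.1070, 0.1853, 0.0342)
φ3=240.0°: virtual centre (-0.0887, -0.1536, -0.0819), radius l
|centre ₂|²−|centre ₁|² = 0.0042;  |centre ₃|²−|centre ₁|² = -0.0046
[-0.6072 0.3706 0.1970]·P = 0.0042;  [-0.5706 -0.3072 -0.0353]·P = -0.0046
Cramer: x(z) = 0.0011+0.1192z;  y(z) = 0.0130-0.3362z
into |P−centre ₁|² = l²: 1.1272z² + 0.0732z + -0.0599 = 0;  Δ = 0.2753;  z = -0.2652 or 0.2003 → z<0 root = -0.2652
x = -0.0305, y = 0.1022

(-0.0305, 0.1022, -0.2652)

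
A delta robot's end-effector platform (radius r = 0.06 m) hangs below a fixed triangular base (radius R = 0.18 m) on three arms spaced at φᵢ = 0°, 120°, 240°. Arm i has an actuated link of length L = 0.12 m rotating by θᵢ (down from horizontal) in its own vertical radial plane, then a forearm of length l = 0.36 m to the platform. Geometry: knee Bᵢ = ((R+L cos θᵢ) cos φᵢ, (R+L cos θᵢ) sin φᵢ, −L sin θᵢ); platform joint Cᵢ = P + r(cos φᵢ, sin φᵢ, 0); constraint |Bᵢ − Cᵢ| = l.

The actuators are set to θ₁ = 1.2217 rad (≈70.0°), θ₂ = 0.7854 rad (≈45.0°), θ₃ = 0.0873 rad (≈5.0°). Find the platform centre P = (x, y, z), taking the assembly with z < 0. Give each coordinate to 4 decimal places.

(-0.1052, -0.0726, -0.3439)

S1 = (0.1610·cos0.0°, 0.1610·sin0.0°, -0.1128) = (0.1610, 0.0000, -0.1128)
φ2=120.0°: virtual centre (-0.1024, 0.1774, -0.0849), radius l
arm 3 at φ=240.0°: (R−r)+L cos θ3 = 0.2395;  S3 = (-0.1198, -0.2075, -0.0105)
eliminate P² terms by subtracting sphere 1 from 2 and 3
[-0.5269 0.3548 0.0558]·P = 0.0105;  [-0.5616 -0.4149 0.2046]·P = 0.0188
det = 0.4179;  x = -0.0264+0.2291z,  y = -0.0096+0.1830z
sphere 1 gives Az²+Bz+C=0 with A=1.0860, B=0.1361, C=-0.0816;  B²−4AC=0.3732;  roots -0.3439, 0.2186;  negative root z = -0.3439
x = -0.1052, y = -0.0726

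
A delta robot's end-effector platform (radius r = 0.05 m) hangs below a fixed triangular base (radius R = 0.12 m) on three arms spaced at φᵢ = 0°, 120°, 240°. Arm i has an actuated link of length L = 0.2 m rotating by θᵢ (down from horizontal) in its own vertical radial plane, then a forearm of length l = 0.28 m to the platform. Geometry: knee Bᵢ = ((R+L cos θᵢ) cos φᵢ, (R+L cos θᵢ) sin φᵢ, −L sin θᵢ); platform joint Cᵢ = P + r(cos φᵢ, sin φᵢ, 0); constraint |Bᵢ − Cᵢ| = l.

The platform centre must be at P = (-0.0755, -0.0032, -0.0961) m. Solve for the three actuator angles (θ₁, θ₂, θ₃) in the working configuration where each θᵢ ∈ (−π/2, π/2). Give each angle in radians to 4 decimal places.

rotate P by −φ1: (-0.0755, -0.0032, -0.0961)
  A cos θ + B sin θ = C:  0.1455·cos θ + -0.0961·sin θ = 0.0200
  θ1 = atan2(B,A) + arccos(C/0.1744) = 0.8724
arm 2 (φ=120.0°): x'=0.0350, y'=0.0670
  A cos θ + B sin θ = C:  0.0350·cos θ + -0.0961·sin θ = 0.0586
  γ=atan2(-0.0961,0.0350)=-1.2213;  ψ=arccos(0.5732)=0.9604;  θ2=γ+ψ≈-0.2609
φ3=240.0° → target in arm frame (0.0405, -0.0638)
  e−x'=0.0295;  (l²−L²−(e−x')²−y'²−z²)/2L = 0.0606
  γ=atan2(-0.0961,0.0295)=-1.2732;  ψ=arccos(0.6026)=0.9241;  θ3=γ+ψ≈-0.3491

θ₁ = 0.8724, θ₂ = -0.2609, θ₃ = -0.3491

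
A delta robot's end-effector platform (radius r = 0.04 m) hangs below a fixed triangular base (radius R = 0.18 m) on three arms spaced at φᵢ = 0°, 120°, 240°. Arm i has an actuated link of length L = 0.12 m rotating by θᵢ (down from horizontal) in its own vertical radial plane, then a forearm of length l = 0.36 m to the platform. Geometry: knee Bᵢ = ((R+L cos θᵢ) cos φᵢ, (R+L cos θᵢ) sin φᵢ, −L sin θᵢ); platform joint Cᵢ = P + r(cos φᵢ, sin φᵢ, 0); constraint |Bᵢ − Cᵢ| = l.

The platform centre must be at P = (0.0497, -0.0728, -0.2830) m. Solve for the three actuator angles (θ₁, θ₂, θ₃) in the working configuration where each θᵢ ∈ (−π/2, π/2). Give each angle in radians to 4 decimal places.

φ1=0.0° → target in arm frame (0.0497, -0.0728)
  A cos θ + B sin θ = C:  0.0903·cos θ + -0.2830·sin θ = 0.0902
  θ1 = atan2(B,A) + arccos(C/0.2971) = 0.0002
rotate P by −φ2: (-0.0879, -0.0066, -0.2830)
  e−x'=0.2279;  (l²−L²−(e−x')²−y'²−z²)/2L = -0.0703
  √(A²+B²)=0.3634;  θ2 = -0.8928+1.7655 ≈ 0.8726
arm 3 (φ=240.0°): x'=0.0382, y'=0.0794
  A cos θ + B sin θ = C:  0.1018·cos θ + -0.2830·sin θ = 0.0768
  θ3 = atan2(B,A) + arccos(C/0.3008) = 0.0870

θ₁ = 0.0002, θ₂ = 0.8726, θ₃ = 0.0870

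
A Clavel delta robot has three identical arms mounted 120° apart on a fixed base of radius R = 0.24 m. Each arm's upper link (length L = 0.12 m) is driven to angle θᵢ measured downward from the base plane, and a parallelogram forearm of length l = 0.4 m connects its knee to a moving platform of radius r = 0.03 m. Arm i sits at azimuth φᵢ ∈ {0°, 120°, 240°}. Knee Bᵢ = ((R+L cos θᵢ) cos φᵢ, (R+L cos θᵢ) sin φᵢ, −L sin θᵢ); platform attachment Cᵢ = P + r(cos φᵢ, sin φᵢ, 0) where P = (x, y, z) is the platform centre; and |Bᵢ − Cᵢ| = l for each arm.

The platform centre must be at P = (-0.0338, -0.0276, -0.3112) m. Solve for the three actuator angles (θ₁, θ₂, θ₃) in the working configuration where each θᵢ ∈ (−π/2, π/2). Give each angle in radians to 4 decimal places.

rotate P by −φ1: (-0.0338, -0.0276, -0.3112)
  e−x'=0.2438;  (l²−L²−(e−x')²−y'²−z²)/2L = -0.0477
  θ1 = atan2(B,A) + arccos(C/0.3953) = 0.7855
rotate P by −φ2: (-0.0070, 0.0431, -0.3112)
  e−x'=0.2170;  (l²−L²−(e−x')²−y'²−z²)/2L = -0.0008
  √(A²+B²)=0.3794;  θ2 = -0.9619+1.5729 ≈ 0.6110
φ3=240.0° → target in arm frame (0.0408, -0.0155)
  e−x'=0.1692;  (l²−L²−(e−x')²−y'²−z²)/2L = 0.0829
  γ=atan2(-0.3112,0.1692)=-1.0728;  ψ=arccos(0.2339)=1.3347;  θ3=γ+ψ≈0.2619

θ₁ = 0.7855, θ₂ = 0.6110, θ₃ = 0.2619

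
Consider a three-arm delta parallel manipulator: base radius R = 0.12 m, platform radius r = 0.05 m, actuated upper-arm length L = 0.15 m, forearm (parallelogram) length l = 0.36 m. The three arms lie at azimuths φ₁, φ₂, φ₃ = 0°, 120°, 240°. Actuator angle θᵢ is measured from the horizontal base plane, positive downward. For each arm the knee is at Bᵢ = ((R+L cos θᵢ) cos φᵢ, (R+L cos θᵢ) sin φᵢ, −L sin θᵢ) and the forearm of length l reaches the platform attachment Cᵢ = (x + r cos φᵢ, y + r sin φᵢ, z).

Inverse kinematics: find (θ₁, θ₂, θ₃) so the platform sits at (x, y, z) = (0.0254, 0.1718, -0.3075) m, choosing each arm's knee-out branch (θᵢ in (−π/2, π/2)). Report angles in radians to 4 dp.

rotate P by −φ1: (0.0254, 0.1718, -0.3075)
  A=0.0446, B=-0.3075, C=(l²−L²−A²−y'²−z²)/(2L)=-0.0632
  √(A²+B²)=0.3107;  θ1 = -1.4268+1.7756 ≈ 0.3489
arm 2 (φ=120.0°): x'=0.1361, y'=-0.1079
  e−x'=-0.0661;  (l²−L²−(e−x')²−y'²−z²)/2L = -0.0116
  γ=atan2(-0.3075,-0.0661)=-1.7825;  ψ=arccos(-0.0367)=1.6075;  θ2=γ+ψ≈-0.1750
φ3=240.0° → target in arm frame (-0.1615, -0.0639)
  e−x'=0.2315;  (l²−L²−(e−x')²−y'²−z²)/2L = -0.1504
  θ3 = atan2(B,A) + arccos(C/0.3849) = 1.0468

θ₁ = 0.3489, θ₂ = -0.1750, θ₃ = 1.0468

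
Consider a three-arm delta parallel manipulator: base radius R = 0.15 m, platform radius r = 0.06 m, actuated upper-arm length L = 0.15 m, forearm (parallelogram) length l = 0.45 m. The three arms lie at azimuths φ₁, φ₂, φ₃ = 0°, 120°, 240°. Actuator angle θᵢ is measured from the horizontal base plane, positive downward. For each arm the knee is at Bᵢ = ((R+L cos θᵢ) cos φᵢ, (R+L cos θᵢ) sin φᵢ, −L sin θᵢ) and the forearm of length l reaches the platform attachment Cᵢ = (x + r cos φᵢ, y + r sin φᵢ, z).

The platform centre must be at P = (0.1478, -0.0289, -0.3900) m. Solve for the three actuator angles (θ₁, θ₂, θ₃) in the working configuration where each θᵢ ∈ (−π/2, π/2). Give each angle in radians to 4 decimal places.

arm 1 (φ=0.0°): x'=0.1478, y'=-0.0289
  A=-0.0578, B=-0.3900, C=(l²−L²−A²−y'²−z²)/(2L)=0.0791
  θ1 = atan2(B,A) + arccos(C/0.3943) = -0.3491
rotate P by −φ2: (-0.0989, -0.1135, -0.3900)
  A=0.1889, B=-0.3900, C=(l²−L²−A²−y'²−z²)/(2L)=-0.0690
  γ=atan2(-0.3900,0.1889)=-1.1197;  ψ=arccos(-0.1591)=1.7306;  θ2=γ+ψ≈0.6109
arm 3 (φ=240.0°): x'=-0.0489, y'=0.1424
  A=0.1389, B=-0.3900, C=(l²−L²−A²−y'²−z²)/(2L)=-0.0389
  γ=atan2(-0.3900,0.1389)=-1.2287;  ψ=arccos(-0.0940)=1.6650;  θ3=γ+ψ≈0.4362

θ₁ = -0.3491, θ₂ = 0.6109, θ₃ = 0.4362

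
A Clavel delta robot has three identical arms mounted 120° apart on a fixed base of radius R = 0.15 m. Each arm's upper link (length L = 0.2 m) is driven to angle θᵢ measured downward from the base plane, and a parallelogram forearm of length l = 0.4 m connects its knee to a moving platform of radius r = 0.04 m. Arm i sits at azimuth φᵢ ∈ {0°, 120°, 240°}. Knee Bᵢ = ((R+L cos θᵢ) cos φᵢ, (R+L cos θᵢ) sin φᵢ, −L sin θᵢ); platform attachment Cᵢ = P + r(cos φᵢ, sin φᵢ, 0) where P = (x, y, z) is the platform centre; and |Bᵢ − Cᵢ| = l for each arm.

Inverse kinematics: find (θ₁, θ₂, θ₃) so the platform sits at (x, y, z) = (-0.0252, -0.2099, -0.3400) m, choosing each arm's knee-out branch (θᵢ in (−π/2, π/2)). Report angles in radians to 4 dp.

θ₁ = 0.7855, θ₂ = 1.2218, θ₃ = -0.1745

rotate P by −φ1: (-0.0252, -0.2099, -0.3400)
  e−x'=0.1352;  (l²−L²−(e−x')²−y'²−z²)/2L = -0.1448
  γ=atan2(-0.3400,0.1352)=-1.1923;  ψ=arccos(-0.3959)=1.9778;  θ1=γ+ψ≈0.7855
rotate P by −φ2: (-0.1692, 0.1268, -0.3400)
  e−x'=0.2792;  (l²−L²−(e−x')²−y'²−z²)/2L = -0.2240
  √(A²+B²)=0.4399;  θ2 = -0.8833+2.1051 ≈ 1.2218
arm 3 (φ=240.0°): x'=0.1944, y'=0.0831
  A cos θ + B sin θ = C:  -0.0844·cos θ + -0.3400·sin θ = -0.0241
  θ3 = atan2(B,A) + arccos(C/0.3503) = -0.1745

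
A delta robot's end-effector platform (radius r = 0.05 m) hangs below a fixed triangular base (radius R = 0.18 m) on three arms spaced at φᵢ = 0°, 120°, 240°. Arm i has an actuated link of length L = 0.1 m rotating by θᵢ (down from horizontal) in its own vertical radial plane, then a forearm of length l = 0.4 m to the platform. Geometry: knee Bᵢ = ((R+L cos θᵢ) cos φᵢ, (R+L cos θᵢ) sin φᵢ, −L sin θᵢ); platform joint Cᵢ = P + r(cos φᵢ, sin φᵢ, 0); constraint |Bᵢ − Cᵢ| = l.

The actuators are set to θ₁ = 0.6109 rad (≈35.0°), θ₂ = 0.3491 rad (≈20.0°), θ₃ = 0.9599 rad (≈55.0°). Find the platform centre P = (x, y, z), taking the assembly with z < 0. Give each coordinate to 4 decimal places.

φ1=0.0°: virtual centre (0.2119, 0.0000, -0.0574), radius l
arm 2 at φ=120.0°: ρ2 = 0.2240;  S2 = (-0.1120, 0.1940, -0.0342)
φ3=240.0°: virtual centre (-0.0937, -0.1623, -0.0819), radius l
|S₂|²−|S₁|² = 0.0031;  |S₃|²−|S₁|² = -0.0064
linear system: -0.6478x+0.3879y = 0.0031−0.0463z; -0.6112x+-0.3245y = -0.0064−-0.0491z
Cramer: x(z) = 0.0033-0.0090z;  y(z) = 0.0135-0.1344z
quadratic in z: (1.0181)z²+(0.1148)z+(-0.1130)=0, √Δ=0.6880 → z ∈ {-0.3943, 0.2815}; z = -0.3943 (taking z<0)
x = 0.0068, y = 0.0665

(0.0068, 0.0665, -0.3943)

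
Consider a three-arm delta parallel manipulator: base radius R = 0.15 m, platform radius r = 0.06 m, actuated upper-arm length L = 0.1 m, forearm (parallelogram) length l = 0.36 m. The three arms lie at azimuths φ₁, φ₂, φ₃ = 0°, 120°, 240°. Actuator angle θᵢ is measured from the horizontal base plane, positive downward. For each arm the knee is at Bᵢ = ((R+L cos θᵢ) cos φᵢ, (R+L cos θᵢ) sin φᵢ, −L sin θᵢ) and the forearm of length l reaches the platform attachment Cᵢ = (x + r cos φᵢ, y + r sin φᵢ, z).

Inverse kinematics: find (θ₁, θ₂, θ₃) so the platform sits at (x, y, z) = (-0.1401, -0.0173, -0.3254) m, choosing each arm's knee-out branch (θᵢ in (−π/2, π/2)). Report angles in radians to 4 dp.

θ₁ = 1.1344, θ₂ = 0.1742, θ₃ = 0.0000

rotate P by −φ1: (-0.1401, -0.0173, -0.3254)
  e−x'=0.2301;  (l²−L²−(e−x')²−y'²−z²)/2L = -0.1977
  √(A²+B²)=0.3985;  θ1 = -0.9553+2.0897 ≈ 1.1344
φ2=120.0° → target in arm frame (0.0551, 0.1300)
  A cos θ + B sin θ = C:  0.0349·cos θ + -0.3254·sin θ = -0.0220
  θ2 = atan2(B,A) + arccos(C/0.3273) = 0.1742
rotate P by −φ3: (0.0850, -0.1127, -0.3254)
  A=0.0050, B=-0.3254, C=(l²−L²−A²−y'²−z²)/(2L)=0.0050
  θ3 = atan2(B,A) + arccos(C/0.3254) = 0.0000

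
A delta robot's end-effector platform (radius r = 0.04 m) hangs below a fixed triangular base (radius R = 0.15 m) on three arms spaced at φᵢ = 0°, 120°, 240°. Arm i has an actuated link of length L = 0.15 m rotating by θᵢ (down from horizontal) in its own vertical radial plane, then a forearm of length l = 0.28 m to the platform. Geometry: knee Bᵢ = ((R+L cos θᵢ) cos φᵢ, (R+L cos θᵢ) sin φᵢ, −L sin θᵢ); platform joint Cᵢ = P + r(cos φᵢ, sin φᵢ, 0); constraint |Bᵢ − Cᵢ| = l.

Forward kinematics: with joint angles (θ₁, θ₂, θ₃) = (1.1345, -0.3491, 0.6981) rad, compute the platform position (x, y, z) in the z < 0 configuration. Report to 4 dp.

(-0.0932, 0.0702, -0.1847)

arm 1 at φ=0.0°: e+L cos θ1 = 0.1734;  S1 = (0.1734, 0.0000, -0.1359)
S2 = (0.2510·cos120.0°, 0.2510·sin120.0°, 0.0513) = (-0.1255, 0.2173, 0.0513)
arm 3 at φ=240.0°: e+L cos θ3 = 0.2249;  S3 = (-0.1125, -0.1948, -0.0964)
eliminate P² terms by subtracting sphere 1 from 2 and 3
plane₁₂: -0.5977x+0.4347y+0.3745z = 0.0171
det = 0.4813;  x = -0.0240+0.3745z,  y = 0.0062+-0.3466z
into |P−S₁|² = l²: 1.2604z² + 0.1197z + -0.0209 = 0;  Δ = 0.1197;  z = -0.1847 or 0.0898 → z<0 root = -0.1847
x = -0.0932, y = 0.0702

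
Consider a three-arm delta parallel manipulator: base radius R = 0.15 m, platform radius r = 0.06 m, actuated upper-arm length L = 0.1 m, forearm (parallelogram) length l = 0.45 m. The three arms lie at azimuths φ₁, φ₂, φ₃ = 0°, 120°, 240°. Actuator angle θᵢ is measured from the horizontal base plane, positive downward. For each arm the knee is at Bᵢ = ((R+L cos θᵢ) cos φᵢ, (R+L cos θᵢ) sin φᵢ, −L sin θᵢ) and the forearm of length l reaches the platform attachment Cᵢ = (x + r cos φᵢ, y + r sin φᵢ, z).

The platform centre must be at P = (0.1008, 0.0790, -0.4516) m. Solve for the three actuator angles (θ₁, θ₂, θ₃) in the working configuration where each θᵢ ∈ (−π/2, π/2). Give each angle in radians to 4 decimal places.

θ₁ = 0.1744, θ₂ = 0.5237, θ₃ = 1.0471

rotate P by −φ1: (0.1008, 0.0790, -0.4516)
  A cos θ + B sin θ = C:  -0.0108·cos θ + -0.4516·sin θ = -0.0890
  √(A²+B²)=0.4517;  θ1 = -1.5947+1.7691 ≈ 0.1744
arm 2 (φ=120.0°): x'=0.0180, y'=-0.1268
  e−x'=0.0720;  (l²−L²−(e−x')²−y'²−z²)/2L = -0.1635
  √(A²+B²)=0.4573;  θ2 = -1.4127+1.9364 ≈ 0.5237
φ3=240.0° → target in arm frame (-0.1188, 0.0478)
  e−x'=0.2088;  (l²−L²−(e−x')²−y'²−z²)/2L = -0.2867
  γ=atan2(-0.4516,0.2088)=-1.1377;  ψ=arccos(-0.5761)=2.1848;  θ3=γ+ψ≈1.0471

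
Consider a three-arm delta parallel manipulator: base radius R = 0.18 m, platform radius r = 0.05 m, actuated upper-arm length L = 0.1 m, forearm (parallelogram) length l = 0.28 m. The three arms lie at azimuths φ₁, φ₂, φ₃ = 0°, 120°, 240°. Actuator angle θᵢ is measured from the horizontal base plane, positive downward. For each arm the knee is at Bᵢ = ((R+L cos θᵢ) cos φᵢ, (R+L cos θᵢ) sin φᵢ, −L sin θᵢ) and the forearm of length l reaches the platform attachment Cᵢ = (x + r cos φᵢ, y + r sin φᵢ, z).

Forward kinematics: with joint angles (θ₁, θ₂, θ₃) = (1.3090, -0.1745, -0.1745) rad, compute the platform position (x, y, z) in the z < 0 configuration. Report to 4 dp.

(-0.1112, 0.0000, -0.1807)

φ1=0.0°: virtual centre (0.1559, 0.0000, -0.0966), radius l
O2 = (0.2285·cos120.0°, 0.2285·sin120.0°, 0.0174) = (-0.1142, 0.1979, 0.0174)
arm 3 at φ=240.0°: (R−r)+L cos θ3 = 0.2285;  O3 = (-0.1142, -0.1979, 0.0174)
eliminate P² terms by subtracting sphere 1 from 2 and 3
linear system: -0.5402x+0.3957y = 0.0189−0.2279z; -0.5402x+-0.3957y = 0.0189−0.2279z
Cramer: x(z) = -0.0349+0.4219z;  y(z) = 0.0000-0.0000z
quadratic in z: (1.1780)z²+(0.0322)z+(-0.0327)=0, √Δ=0.3936 → z ∈ {-0.1807, 0.1534}; z = -0.1807 (taking z<0)
x = -0.1112, y = 0.0000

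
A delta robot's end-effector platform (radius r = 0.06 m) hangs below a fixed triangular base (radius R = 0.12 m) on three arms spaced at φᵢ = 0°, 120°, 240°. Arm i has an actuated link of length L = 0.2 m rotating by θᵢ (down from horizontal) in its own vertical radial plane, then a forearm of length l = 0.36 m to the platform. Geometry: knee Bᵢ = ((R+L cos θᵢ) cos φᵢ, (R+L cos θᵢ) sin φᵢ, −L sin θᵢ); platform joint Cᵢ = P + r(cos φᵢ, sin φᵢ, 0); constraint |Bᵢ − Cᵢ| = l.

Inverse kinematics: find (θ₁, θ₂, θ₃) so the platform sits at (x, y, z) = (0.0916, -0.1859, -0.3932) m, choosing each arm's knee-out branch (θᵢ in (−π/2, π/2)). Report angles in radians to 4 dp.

θ₁ = 0.6108, θ₂ = 1.3964, θ₃ = 0.5234

φ1=0.0° → target in arm frame (0.0916, -0.1859)
  A=-0.0316, B=-0.3932, C=(l²−L²−A²−y'²−z²)/(2L)=-0.2514
  γ=atan2(-0.3932,-0.0316)=-1.6510;  ψ=arccos(-0.6373)=2.2618;  θ1=γ+ψ≈0.6108
rotate P by −φ2: (-0.2068, 0.0136, -0.3932)
  A cos θ + B sin θ = C:  0.2668·cos θ + -0.3932·sin θ = -0.3409
  θ2 = atan2(B,A) + arccos(C/0.4752) = 1.3964
arm 3 (φ=240.0°): x'=0.1152, y'=0.1723
  e−x'=-0.0552;  (l²−L²−(e−x')²−y'²−z²)/2L = -0.2443
  √(A²+B²)=0.3971;  θ3 = -1.7103+2.2336 ≈ 0.5234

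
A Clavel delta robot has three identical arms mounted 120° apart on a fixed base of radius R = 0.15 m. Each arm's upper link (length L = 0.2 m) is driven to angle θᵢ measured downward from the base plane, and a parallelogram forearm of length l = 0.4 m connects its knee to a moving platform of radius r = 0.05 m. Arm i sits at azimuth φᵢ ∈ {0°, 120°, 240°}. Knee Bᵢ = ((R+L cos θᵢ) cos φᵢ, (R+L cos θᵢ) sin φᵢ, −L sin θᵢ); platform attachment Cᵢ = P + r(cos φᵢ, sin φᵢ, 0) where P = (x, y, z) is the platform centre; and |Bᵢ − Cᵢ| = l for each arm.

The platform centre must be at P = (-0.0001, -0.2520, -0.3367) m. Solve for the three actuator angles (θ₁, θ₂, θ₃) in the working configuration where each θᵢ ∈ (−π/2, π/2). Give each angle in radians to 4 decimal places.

arm 1 (φ=0.0°): x'=-0.0001, y'=-0.2520
  A=0.1001, B=-0.3367, C=(l²−L²−A²−y'²−z²)/(2L)=-0.1672
  γ=atan2(-0.3367,0.1001)=-1.2818;  ψ=arccos(-0.4761)=2.0670;  θ1=γ+ψ≈0.7852
φ2=120.0° → target in arm frame (-0.2182, 0.1261)
  A cos θ + B sin θ = C:  0.3182·cos θ + -0.3367·sin θ = -0.2763
  √(A²+B²)=0.4633;  θ2 = -0.8137+2.2098 ≈ 1.3961
φ3=240.0° → target in arm frame (0.2183, 0.1259)
  A cos θ + B sin θ = C:  -0.1183·cos θ + -0.3367·sin θ = -0.0580
  √(A²+B²)=0.3569;  θ3 = -1.9086+1.7341 ≈ -0.1745

θ₁ = 0.7852, θ₂ = 1.3961, θ₃ = -0.1745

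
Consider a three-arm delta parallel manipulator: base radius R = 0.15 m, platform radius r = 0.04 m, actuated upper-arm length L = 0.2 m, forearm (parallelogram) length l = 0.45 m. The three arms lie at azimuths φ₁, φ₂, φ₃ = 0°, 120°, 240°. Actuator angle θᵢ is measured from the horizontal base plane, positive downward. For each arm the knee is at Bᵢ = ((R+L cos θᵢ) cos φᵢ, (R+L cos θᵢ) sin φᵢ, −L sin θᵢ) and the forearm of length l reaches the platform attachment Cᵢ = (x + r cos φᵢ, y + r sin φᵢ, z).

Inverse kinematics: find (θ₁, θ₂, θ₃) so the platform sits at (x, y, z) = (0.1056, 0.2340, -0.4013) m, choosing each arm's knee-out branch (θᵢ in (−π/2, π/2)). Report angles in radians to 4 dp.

θ₁ = 0.3495, θ₂ = 0.1746, θ₃ = 1.3966

arm 1 (φ=0.0°): x'=0.1056, y'=0.2340
  e−x'=0.0044;  (l²−L²−(e−x')²−y'²−z²)/2L = -0.1333
  θ1 = atan2(B,A) + arccos(C/0.4013) = 0.3495
rotate P by −φ2: (0.1498, -0.2085, -0.4013)
  A cos θ + B sin θ = C:  -0.0398·cos θ + -0.4013·sin θ = -0.1090
  γ=atan2(-0.4013,-0.0398)=-1.6698;  ψ=arccos(-0.2702)=1.8444;  θ2=γ+ψ≈0.1746
arm 3 (φ=240.0°): x'=-0.2554, y'=-0.0255
  A=0.3654, B=-0.4013, C=(l²−L²−A²−y'²−z²)/(2L)=-0.3319
  γ=atan2(-0.4013,0.3654)=-0.8321;  ψ=arccos(-0.6114)=2.2287;  θ3=γ+ψ≈1.3966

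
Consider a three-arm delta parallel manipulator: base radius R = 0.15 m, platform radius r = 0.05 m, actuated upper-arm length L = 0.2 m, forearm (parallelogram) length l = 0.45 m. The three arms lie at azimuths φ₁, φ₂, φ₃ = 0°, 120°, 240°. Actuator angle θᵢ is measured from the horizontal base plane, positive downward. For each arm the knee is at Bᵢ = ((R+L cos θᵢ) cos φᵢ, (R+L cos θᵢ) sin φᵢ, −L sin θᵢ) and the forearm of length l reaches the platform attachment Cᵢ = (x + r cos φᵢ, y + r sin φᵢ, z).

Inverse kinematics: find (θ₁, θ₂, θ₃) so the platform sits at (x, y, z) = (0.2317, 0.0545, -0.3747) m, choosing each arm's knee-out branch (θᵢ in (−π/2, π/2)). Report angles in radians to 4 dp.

φ1=0.0° → target in arm frame (0.2317, 0.0545)
  A cos θ + B sin θ = C:  -0.1317·cos θ + -0.3747·sin θ = 0.0045
  θ1 = atan2(B,A) + arccos(C/0.3972) = -0.3492
φ2=120.0° → target in arm frame (-0.0687, -0.2279)
  A=0.1687, B=-0.3747, C=(l²−L²−A²−y'²−z²)/(2L)=-0.1457
  θ2 = atan2(B,A) + arccos(C/0.4109) = 0.7854
arm 3 (φ=240.0°): x'=-0.1630, y'=0.1734
  e−x'=0.2630;  (l²−L²−(e−x')²−y'²−z²)/2L = -0.1929
  √(A²+B²)=0.4578;  θ3 = -0.9587+2.0058 ≈ 1.0470

θ₁ = -0.3492, θ₂ = 0.7854, θ₃ = 1.0470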